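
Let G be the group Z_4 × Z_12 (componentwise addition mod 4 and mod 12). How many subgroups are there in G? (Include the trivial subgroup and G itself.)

|G| = 48, so by Lagrange every subgroup order divides 48. Divisors: 1, 2, 3, 4, 6, 8, 12, 16, 24, 48.
Subgroups by order — order 1: 1; order 2: 3; order 3: 1; order 4: 7; order 6: 3; order 8: 3; order 12: 7; order 16: 1; order 24: 3; order 48: 1.
Total: 1 + 3 + 1 + 7 + 3 + 3 + 7 + 1 + 3 + 1 = 30.

30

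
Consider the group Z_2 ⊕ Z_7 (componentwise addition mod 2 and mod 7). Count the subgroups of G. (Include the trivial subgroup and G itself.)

4

|G| = 14, so by Lagrange every subgroup order divides 14. Divisors: 1, 2, 7, 14.
Subgroups by order — order 1: 1; order 2: 1; order 7: 1; order 14: 1.
Total: 1 + 1 + 1 + 1 = 4.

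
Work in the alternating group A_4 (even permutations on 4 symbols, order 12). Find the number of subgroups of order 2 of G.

3

|G| = 12 and 2 | 12, so subgroups of order 2 are possible by Lagrange.
The subgroups of order 2 are: {e, (1 2)(3 4)}; {e, (1 3)(2 4)}; {e, (1 4)(2 3)}.
So G has 3 subgroups of order 2.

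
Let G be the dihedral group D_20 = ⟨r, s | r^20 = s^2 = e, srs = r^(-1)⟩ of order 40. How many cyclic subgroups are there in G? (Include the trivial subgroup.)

Each element a generates a cyclic subgroup ⟨a⟩; distinct elements may generate the same one (a cyclic group of order d has φ(d) generators).
Cyclic subgroups by order — order 1: 1; order 2: 21; order 4: 1; order 5: 1; order 10: 1; order 20: 1.
Total: 26.

26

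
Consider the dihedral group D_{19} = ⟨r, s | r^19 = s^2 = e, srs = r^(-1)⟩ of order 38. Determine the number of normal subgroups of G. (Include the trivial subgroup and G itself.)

3

G has 22 subgroups. Checking conjugation-invariance by order — order 1: 1/1 normal; order 2: 0/19 normal; order 19: 1/1 normal; order 38: 1/1 normal.
Total normal subgroups: 3.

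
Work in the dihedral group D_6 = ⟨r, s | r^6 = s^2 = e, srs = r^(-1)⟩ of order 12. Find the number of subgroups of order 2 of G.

|G| = 12 and 2 | 12, so subgroups of order 2 are possible by Lagrange.
The subgroups of order 2 are: {e, r^2s}; {e, r^3}; {e, r^3s}; {e, r^4s}; … (7 in all).
So G has 7 subgroups of order 2.

7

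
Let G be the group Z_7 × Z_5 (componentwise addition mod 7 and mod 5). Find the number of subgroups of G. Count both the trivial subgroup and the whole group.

|G| = 35, so by Lagrange every subgroup order divides 35. Divisors: 1, 5, 7, 35.
Subgroups by order — order 1: 1; order 5: 1; order 7: 1; order 35: 1.
Total: 1 + 1 + 1 + 1 = 4.

4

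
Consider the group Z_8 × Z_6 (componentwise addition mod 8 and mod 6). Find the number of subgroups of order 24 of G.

3

|G| = 48 and 24 | 48, so subgroups of order 24 are possible by Lagrange.
The subgroups of order 24 are: {(0,0), (0,1), (0,2), (0,3), (0,4), (0,5), (2,0), (2,1), (2,2), (2,3), (2,4), (2,5), (4,0), (4,1), (4,2), (4,3), (4,4), (4,5), (6,0), (6,1), (6,2), (6,3), (6,4), (6,5)}; {(0,0), (0,2), (0,4), (1,0), (1,2), (1,4), (2,0), (2,2), (2,4), (3,0), (3,2), (3,4), (4,0), (4,2), (4,4), (5,0), (5,2), (5,4), (6,0), (6,2), (6,4), (7,0), (7,2), (7,4)}; {(0,0), (0,2), (0,4), (1,1), (1,3), (1,5), (2,0), (2,2), (2,4), (3,1), (3,3), (3,5), (4,0), (4,2), (4,4), (5,1), (5,3), (5,5), (6,0), (6,2), (6,4), (7,1), (7,3), (7,5)}.
So G has 3 subgroups of order 24.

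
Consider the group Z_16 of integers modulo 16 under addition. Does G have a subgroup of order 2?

Yes

2 | 16. A subgroup of order 2 is {0, 8}.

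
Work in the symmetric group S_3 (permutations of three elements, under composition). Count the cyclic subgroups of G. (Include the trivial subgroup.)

A cyclic subgroup of order d is generated by each of its φ(d) elements of order d, so the cyclic subgroups of order d number (#elements of order d)/φ(d).
Cyclic subgroups by order — order 1: 1; order 2: 3; order 3: 1.
Total: 5.

5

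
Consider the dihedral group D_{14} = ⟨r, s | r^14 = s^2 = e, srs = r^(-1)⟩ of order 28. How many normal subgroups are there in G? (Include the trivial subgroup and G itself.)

G has 28 subgroups. Checking conjugation-invariance by order — order 1: 1/1 normal; order 2: 1/15 normal; order 4: 0/7 normal; order 7: 1/1 normal; order 14: 3/3 normal; order 28: 1/1 normal.
Total normal subgroups: 7.

7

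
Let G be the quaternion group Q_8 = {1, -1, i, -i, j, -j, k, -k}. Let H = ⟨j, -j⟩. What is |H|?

4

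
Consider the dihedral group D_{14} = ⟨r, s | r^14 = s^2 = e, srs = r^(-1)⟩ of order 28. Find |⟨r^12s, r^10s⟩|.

|⟨r^12s⟩| = 2 and |⟨r^10s⟩| = 2, so |H| is a multiple of lcm(2, 2) = 2 and divides |G| = 28.
Closing under the operation: H = {e, r^2, r^4, r^6, r^8, r^10, r^12, s, r^2s, r^4s, r^6s, r^8s, r^10s, r^12s}, so |H| = 14.

14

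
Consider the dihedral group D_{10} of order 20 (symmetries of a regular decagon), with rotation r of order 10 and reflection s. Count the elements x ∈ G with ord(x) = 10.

4

The elements of order 10 are: r, r^3, r^7, r^9.
That's 4.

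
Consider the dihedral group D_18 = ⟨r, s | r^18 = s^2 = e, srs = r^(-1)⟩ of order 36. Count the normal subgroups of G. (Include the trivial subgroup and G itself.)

G has 45 subgroups. Checking conjugation-invariance by order — order 1: 1/1 normal; order 2: 1/19 normal; order 3: 1/1 normal; order 4: 0/9 normal; order 6: 1/7 normal; order 9: 1/1 normal; order 12: 0/3 normal; order 18: 3/3 normal; order 36: 1/1 normal.
Total normal subgroups: 9.

9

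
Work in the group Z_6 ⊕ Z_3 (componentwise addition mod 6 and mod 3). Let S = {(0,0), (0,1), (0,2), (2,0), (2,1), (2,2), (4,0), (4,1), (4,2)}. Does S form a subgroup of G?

|S| = 9 divides |G| = 18, consistent with Lagrange.
S contains the identity, every element's inverse is in S, and S is closed under +: it is a subgroup.

Yes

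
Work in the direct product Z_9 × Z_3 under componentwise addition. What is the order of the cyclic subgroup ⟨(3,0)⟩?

The order of (3,0) in Z_9 × Z_3 is lcm(ord(3) in Z_9, ord(0) in Z_3).
ord(3) = 3 and ord(0) = 1, so |⟨(3,0)⟩| = lcm(3, 1) = 3.

3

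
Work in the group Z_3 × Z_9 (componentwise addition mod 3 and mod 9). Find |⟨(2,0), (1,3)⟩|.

9

|⟨(2,0)⟩| = 3 and |⟨(1,3)⟩| = 3, so |H| is a multiple of lcm(3, 3) = 3 and divides |G| = 27.
Closing under the operation: H = {(0,0), (0,3), (0,6), (1,0), (1,3), (1,6), (2,0), (2,3), (2,6)}, so |H| = 9.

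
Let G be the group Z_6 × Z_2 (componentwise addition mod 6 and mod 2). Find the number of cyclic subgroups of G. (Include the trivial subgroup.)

Each element a generates a cyclic subgroup ⟨a⟩; distinct elements may generate the same one (a cyclic group of order d has φ(d) generators).
Cyclic subgroups by order — order 1: 1; order 2: 3; order 3: 1; order 6: 3.
Total: 8.

8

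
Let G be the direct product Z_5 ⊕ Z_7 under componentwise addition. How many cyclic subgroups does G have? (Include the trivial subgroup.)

4

Group the elements of G by the cyclic subgroup they generate; each cyclic subgroup of order d accounts for φ(d) elements.
Cyclic subgroups by order — order 1: 1; order 5: 1; order 7: 1; order 35: 1.
Total: 4.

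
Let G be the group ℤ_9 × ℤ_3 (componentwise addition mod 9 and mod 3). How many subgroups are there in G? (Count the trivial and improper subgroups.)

|G| = 27, so by Lagrange every subgroup order divides 27. Divisors: 1, 3, 9, 27.
Subgroups by order — order 1: 1; order 3: 4; order 9: 4; order 27: 1.
Total: 1 + 4 + 4 + 1 = 10.

10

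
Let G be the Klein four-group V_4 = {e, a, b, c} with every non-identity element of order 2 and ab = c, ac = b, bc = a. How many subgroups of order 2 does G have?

3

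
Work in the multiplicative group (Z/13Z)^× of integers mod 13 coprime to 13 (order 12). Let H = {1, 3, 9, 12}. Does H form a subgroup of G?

No

Closure fails: 3 · 12 = 10 ∉ H. So H is not a subgroup.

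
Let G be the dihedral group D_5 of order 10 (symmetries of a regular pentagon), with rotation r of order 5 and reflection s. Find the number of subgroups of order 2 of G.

5

|G| = 10 and 2 | 10, so subgroups of order 2 are possible by Lagrange.
The subgroups of order 2 are: {e, r^2s}; {e, r^3s}; {e, r^4s}; {e, rs}; … (5 in all).
So G has 5 subgroups of order 2.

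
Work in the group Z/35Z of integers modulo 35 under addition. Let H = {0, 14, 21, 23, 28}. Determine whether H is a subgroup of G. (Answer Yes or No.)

23 ∈ H but its inverse 12 ∉ H, so H is not a subgroup.

No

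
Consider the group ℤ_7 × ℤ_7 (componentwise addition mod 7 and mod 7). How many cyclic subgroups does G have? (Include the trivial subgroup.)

A cyclic subgroup of order d is generated by each of its φ(d) elements of order d, so the cyclic subgroups of order d number (#elements of order d)/φ(d).
Cyclic subgroups by order — order 1: 1; order 7: 8.
Total: 9.

9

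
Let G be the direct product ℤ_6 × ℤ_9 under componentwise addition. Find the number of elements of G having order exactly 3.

8

An element (a,b) has order lcm(ord(a), ord(b)); count pairs with lcm equal to 3.
Enumerating gives 8 such elements.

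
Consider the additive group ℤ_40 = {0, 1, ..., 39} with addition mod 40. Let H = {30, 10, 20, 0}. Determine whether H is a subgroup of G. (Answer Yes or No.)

|H| = 4 divides |G| = 40, consistent with Lagrange.
H contains the identity, every element's inverse is in H, and H is closed under +: it is a subgroup.
In fact H = ⟨10⟩.

Yes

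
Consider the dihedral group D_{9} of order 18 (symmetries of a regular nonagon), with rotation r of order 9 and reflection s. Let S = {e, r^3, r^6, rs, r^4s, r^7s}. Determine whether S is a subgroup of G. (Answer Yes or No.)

Yes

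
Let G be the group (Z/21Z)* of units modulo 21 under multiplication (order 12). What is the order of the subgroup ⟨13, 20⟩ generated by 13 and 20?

4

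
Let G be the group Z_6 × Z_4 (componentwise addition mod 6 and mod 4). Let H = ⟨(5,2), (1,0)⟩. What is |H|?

|⟨(5,2)⟩| = 6 and |⟨(1,0)⟩| = 6, so |H| is a multiple of lcm(6, 6) = 6 and divides |G| = 24.
Closing under the operation: H = {(0,0), (0,2), (1,0), (1,2), (2,0), (2,2), (3,0), (3,2), (4,0), (4,2), (5,0), (5,2)}, so |H| = 12.

12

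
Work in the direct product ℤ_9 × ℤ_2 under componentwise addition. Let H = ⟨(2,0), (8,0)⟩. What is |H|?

9

|⟨(2,0)⟩| = 9 and |⟨(8,0)⟩| = 9, so |H| is a multiple of lcm(9, 9) = 9 and divides |G| = 18.
Closing under the operation: H = {(0,0), (1,0), (2,0), (3,0), (4,0), (5,0), (6,0), (7,0), (8,0)}, so |H| = 9.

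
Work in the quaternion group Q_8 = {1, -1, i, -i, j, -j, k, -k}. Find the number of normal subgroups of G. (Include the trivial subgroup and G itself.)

G has 6 subgroups. Checking conjugation-invariance by order — order 1: 1/1 normal; order 2: 1/1 normal; order 4: 3/3 normal; order 8: 1/1 normal.
Total normal subgroups: 6.

6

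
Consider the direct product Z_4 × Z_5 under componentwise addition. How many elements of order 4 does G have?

2

An element (a,b) has order lcm(ord(a), ord(b)); count pairs with lcm equal to 4.
Enumerating gives 2 such elements.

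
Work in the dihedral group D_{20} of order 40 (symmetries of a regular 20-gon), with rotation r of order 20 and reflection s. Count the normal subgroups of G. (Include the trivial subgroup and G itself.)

G has 48 subgroups. Checking conjugation-invariance by order — order 1: 1/1 normal; order 2: 1/21 normal; order 4: 1/11 normal; order 5: 1/1 normal; order 8: 0/5 normal; order 10: 1/5 normal; order 20: 3/3 normal; order 40: 1/1 normal.
Total normal subgroups: 9.

9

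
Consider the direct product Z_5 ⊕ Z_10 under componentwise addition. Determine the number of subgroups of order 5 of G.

6

|G| = 50 and 5 | 50, so subgroups of order 5 are possible by Lagrange.
The subgroups of order 5 are: {(0,0), (0,2), (0,4), (0,6), (0,8)}; {(0,0), (1,0), (2,0), (3,0), (4,0)}; {(0,0), (1,2), (2,4), (3,6), (4,8)}; {(0,0), (1,4), (2,8), (3,2), (4,6)}; … (6 in all).
So G has 6 subgroups of order 5.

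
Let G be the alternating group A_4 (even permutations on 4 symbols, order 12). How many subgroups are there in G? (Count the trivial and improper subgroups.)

|G| = 12, so by Lagrange every subgroup order divides 12. Divisors: 1, 2, 3, 4, 6, 12.
Subgroups by order — order 1: 1; order 2: 3; order 3: 4; order 4: 1; order 6: 0; order 12: 1.
Total: 1 + 3 + 4 + 1 + 0 + 1 = 10.

10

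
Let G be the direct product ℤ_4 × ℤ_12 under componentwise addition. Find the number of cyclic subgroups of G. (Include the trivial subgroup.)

20

Group the elements of G by the cyclic subgroup they generate; each cyclic subgroup of order d accounts for φ(d) elements.
Cyclic subgroups by order — order 1: 1; order 2: 3; order 3: 1; order 4: 6; order 6: 3; order 12: 6.
Total: 20.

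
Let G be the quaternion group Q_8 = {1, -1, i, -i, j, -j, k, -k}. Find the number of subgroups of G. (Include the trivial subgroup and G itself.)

6

|G| = 8, so by Lagrange every subgroup order divides 8. Divisors: 1, 2, 4, 8.
Subgroups by order — order 1: 1; order 2: 1; order 4: 3; order 8: 1.
Total: 1 + 1 + 3 + 1 = 6.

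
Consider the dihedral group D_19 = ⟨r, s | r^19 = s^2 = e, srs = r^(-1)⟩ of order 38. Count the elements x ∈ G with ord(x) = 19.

Enumerating element orders in G gives 18 elements of order 19.

18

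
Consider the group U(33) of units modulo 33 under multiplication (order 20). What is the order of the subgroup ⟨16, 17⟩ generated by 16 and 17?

|⟨16⟩| = 5 and |⟨17⟩| = 10, so |H| is a multiple of lcm(5, 10) = 10 and divides |G| = 20.
Closing under the operation: H = {1, 2, 4, 8, 16, 17, 25, 29, 31, 32}, so |H| = 10.

10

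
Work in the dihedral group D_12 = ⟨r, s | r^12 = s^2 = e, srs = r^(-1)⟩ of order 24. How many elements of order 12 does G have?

4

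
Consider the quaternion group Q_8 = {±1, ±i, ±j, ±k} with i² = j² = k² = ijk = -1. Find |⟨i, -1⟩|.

|⟨i⟩| = 4 and |⟨-1⟩| = 2, so |H| is a multiple of lcm(4, 2) = 4 and divides |G| = 8.
Closing under the operation: H = {1, -1, i, -i}, so |H| = 4.

4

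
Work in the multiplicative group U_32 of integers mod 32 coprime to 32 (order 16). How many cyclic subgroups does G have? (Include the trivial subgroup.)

A cyclic subgroup of order d is generated by each of its φ(d) elements of order d, so the cyclic subgroups of order d number (#elements of order d)/φ(d).
Cyclic subgroups by order — order 1: 1; order 2: 3; order 4: 2; order 8: 2.
Total: 8.

8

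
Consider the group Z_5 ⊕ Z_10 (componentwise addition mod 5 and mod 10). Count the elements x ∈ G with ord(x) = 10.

24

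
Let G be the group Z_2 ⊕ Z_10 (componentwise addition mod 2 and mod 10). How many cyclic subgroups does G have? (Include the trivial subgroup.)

8

Each element a generates a cyclic subgroup ⟨a⟩; distinct elements may generate the same one (a cyclic group of order d has φ(d) generators).
Cyclic subgroups by order — order 1: 1; order 2: 3; order 5: 1; order 10: 3.
Total: 8.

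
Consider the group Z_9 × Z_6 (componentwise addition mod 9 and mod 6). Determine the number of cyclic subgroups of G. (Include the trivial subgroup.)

Group the elements of G by the cyclic subgroup they generate; each cyclic subgroup of order d accounts for φ(d) elements.
Cyclic subgroups by order — order 1: 1; order 2: 1; order 3: 4; order 6: 4; order 9: 3; order 18: 3.
Total: 16.

16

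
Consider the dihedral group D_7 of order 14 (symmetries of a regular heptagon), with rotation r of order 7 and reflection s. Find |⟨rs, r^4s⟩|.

14

|⟨rs⟩| = 2 and |⟨r^4s⟩| = 2, so |H| is a multiple of lcm(2, 2) = 2 and divides |G| = 14.
Closing {rs, r^4s} under the group operation gives all of G, so |H| = 14.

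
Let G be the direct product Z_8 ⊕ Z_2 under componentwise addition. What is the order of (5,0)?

8

The order of (5,0) in Z_8 × Z_2 is lcm(ord(5) in Z_8, ord(0) in Z_2).
ord(5) = 8 and ord(0) = 1, so |⟨(5,0)⟩| = lcm(8, 1) = 8.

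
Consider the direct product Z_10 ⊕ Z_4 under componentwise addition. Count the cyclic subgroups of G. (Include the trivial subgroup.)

Group the elements of G by the cyclic subgroup they generate; each cyclic subgroup of order d accounts for φ(d) elements.
Cyclic subgroups by order — order 1: 1; order 2: 3; order 4: 2; order 5: 1; order 10: 3; order 20: 2.
Total: 12.

12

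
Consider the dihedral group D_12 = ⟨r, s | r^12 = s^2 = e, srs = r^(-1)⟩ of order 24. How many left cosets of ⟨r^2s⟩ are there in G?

|⟨r^2s⟩| = 2 and |G| = 24.
By Lagrange, [G : H] = |G|/|H| = 24/2 = 12.

12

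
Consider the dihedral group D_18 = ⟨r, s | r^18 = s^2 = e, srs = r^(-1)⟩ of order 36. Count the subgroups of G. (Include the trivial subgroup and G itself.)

|G| = 36, so by Lagrange every subgroup order divides 36. Divisors: 1, 2, 3, 4, 6, 9, 12, 18, 36.
Subgroups by order — order 1: 1; order 2: 19; order 3: 1; order 4: 9; order 6: 7; order 9: 1; order 12: 3; order 18: 3; order 36: 1.
Total: 1 + 19 + 1 + 9 + 7 + 1 + 3 + 3 + 1 = 45.

45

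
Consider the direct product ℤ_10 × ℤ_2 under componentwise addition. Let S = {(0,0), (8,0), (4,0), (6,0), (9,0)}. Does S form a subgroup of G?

(9,0) ∈ S but its inverse (1,0) ∉ S, so S is not a subgroup.

No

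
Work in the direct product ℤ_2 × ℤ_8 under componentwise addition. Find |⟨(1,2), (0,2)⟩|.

8

|⟨(1,2)⟩| = 4 and |⟨(0,2)⟩| = 4, so |H| is a multiple of lcm(4, 4) = 4 and divides |G| = 16.
Closing under the operation: H = {(0,0), (0,2), (0,4), (0,6), (1,0), (1,2), (1,4), (1,6)}, so |H| = 8.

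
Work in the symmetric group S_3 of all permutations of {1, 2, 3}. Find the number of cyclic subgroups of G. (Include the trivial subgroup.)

5

Each element a generates a cyclic subgroup ⟨a⟩; distinct elements may generate the same one (a cyclic group of order d has φ(d) generators).
Cyclic subgroups by order — order 1: 1; order 2: 3; order 3: 1.
Total: 5.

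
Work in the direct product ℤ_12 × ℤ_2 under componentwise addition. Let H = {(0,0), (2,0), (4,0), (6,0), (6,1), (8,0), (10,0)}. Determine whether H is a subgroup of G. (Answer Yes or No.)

No

|H| = 7 does not divide |G| = 24, so by Lagrange H is not a subgroup.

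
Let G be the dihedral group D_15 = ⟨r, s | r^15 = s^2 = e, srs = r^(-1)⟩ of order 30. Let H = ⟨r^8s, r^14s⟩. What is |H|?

|⟨r^8s⟩| = 2 and |⟨r^14s⟩| = 2, so |H| is a multiple of lcm(2, 2) = 2 and divides |G| = 30.
Closing under the operation: H = {e, r^3, r^6, r^9, r^12, r^2s, r^5s, r^8s, r^11s, r^14s}, so |H| = 10.

10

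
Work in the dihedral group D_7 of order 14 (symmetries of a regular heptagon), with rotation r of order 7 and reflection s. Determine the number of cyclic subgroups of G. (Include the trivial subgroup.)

Each element a generates a cyclic subgroup ⟨a⟩; distinct elements may generate the same one (a cyclic group of order d has φ(d) generators).
Cyclic subgroups by order — order 1: 1; order 2: 7; order 7: 1.
Total: 9.

9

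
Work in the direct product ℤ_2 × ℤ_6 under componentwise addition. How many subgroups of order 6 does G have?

3

|G| = 12 and 6 | 12, so subgroups of order 6 are possible by Lagrange.
The subgroups of order 6 are: {(0,0), (0,1), (0,2), (0,3), (0,4), (0,5)}; {(0,0), (0,2), (0,4), (1,0), (1,2), (1,4)}; {(0,0), (0,2), (0,4), (1,1), (1,3), (1,5)}.
So G has 3 subgroups of order 6.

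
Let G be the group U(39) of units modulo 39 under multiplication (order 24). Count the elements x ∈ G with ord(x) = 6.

The elements of order 6 are: 4, 10, 17, 23, 29, 35.
That's 6.

6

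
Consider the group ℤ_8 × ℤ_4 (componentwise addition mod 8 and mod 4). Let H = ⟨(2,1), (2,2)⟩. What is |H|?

|⟨(2,1)⟩| = 4 and |⟨(2,2)⟩| = 4, so |H| is a multiple of lcm(4, 4) = 4 and divides |G| = 32.
Closing under the operation: H = {(0,0), (0,1), (0,2), (0,3), (2,0), (2,1), (2,2), (2,3), (4,0), (4,1), (4,2), (4,3), (6,0), (6,1), (6,2), (6,3)}, so |H| = 16.

16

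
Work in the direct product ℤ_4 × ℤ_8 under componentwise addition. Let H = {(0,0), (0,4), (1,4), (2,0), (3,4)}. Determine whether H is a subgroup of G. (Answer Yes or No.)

No

|H| = 5 does not divide |G| = 32, so by Lagrange H is not a subgroup.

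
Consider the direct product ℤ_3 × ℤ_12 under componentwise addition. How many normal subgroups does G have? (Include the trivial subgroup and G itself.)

18

G is abelian, so every subgroup is normal.
G has 18 subgroups in total, hence 18 normal subgroups.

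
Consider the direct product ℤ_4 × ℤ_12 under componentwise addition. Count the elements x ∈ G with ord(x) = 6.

6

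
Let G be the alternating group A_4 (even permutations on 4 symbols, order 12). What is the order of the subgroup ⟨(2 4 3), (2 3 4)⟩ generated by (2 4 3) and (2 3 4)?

3

|⟨(2 4 3)⟩| = 3 and |⟨(2 3 4)⟩| = 3, so |H| is a multiple of lcm(3, 3) = 3 and divides |G| = 12.
Closing under the operation: H = {e, (2 3 4), (2 4 3)}, so |H| = 3.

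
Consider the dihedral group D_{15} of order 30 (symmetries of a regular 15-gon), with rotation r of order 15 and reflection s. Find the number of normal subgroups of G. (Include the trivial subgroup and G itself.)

5

G has 28 subgroups. Checking conjugation-invariance by order — order 1: 1/1 normal; order 2: 0/15 normal; order 3: 1/1 normal; order 5: 1/1 normal; order 6: 0/5 normal; order 10: 0/3 normal; order 15: 1/1 normal; order 30: 1/1 normal.
Total normal subgroups: 5.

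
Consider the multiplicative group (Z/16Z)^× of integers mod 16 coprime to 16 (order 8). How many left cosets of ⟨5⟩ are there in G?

2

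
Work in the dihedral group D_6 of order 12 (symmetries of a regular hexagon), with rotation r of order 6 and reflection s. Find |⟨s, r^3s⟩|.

4

|⟨s⟩| = 2 and |⟨r^3s⟩| = 2, so |H| is a multiple of lcm(2, 2) = 2 and divides |G| = 12.
Closing under the operation: H = {e, r^3, s, r^3s}, so |H| = 4.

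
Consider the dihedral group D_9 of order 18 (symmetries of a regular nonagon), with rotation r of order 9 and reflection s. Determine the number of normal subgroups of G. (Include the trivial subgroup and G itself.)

4

G has 16 subgroups. Checking conjugation-invariance by order — order 1: 1/1 normal; order 2: 0/9 normal; order 3: 1/1 normal; order 6: 0/3 normal; order 9: 1/1 normal; order 18: 1/1 normal.
Total normal subgroups: 4.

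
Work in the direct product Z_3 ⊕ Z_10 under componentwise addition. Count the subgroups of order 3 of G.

1

|G| = 30 and 3 | 30, so subgroups of order 3 are possible by Lagrange.
The subgroups of order 3 are: {(0,0), (1,0), (2,0)}.
So G has 1 subgroup of order 3.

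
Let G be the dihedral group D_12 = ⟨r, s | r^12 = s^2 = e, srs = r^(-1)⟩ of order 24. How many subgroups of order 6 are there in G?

|G| = 24 and 6 | 24, so subgroups of order 6 are possible by Lagrange.
The subgroups of order 6 are: {e, r^2, r^4, r^6, r^8, r^10}; {e, r^4, r^8, r^2s, r^6s, r^10s}; {e, r^4, r^8, r^3s, r^7s, r^11s}; {e, r^4, r^8, s, r^4s, r^8s}; … (5 in all).
So G has 5 subgroups of order 6.

5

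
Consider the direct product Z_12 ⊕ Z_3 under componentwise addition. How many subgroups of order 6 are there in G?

|G| = 36 and 6 | 36, so subgroups of order 6 are possible by Lagrange.
The subgroups of order 6 are: {(0,0), (0,1), (0,2), (6,0), (6,1), (6,2)}; {(0,0), (2,0), (4,0), (6,0), (8,0), (10,0)}; {(0,0), (2,2), (4,1), (6,0), (8,2), (10,1)}; {(0,0), (2,1), (4,2), (6,0), (8,1), (10,2)}.
So G has 4 subgroups of order 6.

4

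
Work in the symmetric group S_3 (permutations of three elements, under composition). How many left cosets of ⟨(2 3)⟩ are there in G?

|⟨(2 3)⟩| = 2 and |G| = 6.
By Lagrange, [G : H] = |G|/|H| = 6/2 = 3.

3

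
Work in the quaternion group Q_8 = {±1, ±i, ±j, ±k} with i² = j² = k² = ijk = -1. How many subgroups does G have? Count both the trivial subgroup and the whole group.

|G| = 8, so by Lagrange every subgroup order divides 8. Divisors: 1, 2, 4, 8.
Subgroups by order — order 1: 1; order 2: 1; order 4: 3; order 8: 1.
Total: 1 + 1 + 3 + 1 = 6.

6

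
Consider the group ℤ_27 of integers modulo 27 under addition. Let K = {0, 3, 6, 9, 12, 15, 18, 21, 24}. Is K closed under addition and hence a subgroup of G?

Yes

|K| = 9 divides |G| = 27, consistent with Lagrange.
K contains the identity, every element's inverse is in K, and K is closed under +: it is a subgroup.
In fact K = ⟨3⟩.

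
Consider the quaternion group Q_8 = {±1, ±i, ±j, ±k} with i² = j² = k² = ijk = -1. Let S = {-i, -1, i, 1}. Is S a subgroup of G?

Yes

|S| = 4 divides |G| = 8, consistent with Lagrange.
S contains the identity, every element's inverse is in S, and S is closed under ·: it is a subgroup.
In fact S = ⟨-i⟩.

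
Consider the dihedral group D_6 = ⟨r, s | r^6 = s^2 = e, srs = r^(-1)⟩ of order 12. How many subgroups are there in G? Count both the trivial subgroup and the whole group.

16

|G| = 12, so by Lagrange every subgroup order divides 12. Divisors: 1, 2, 3, 4, 6, 12.
Subgroups by order — order 1: 1; order 2: 7; order 3: 1; order 4: 3; order 6: 3; order 12: 1.
Total: 1 + 7 + 1 + 3 + 3 + 1 = 16.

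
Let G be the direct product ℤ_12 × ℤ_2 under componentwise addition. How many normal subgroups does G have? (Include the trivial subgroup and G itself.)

G is abelian, so every subgroup is normal.
G has 16 subgroups in total, hence 16 normal subgroups.

16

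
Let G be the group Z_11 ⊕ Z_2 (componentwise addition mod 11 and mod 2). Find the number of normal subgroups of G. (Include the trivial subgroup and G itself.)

G is abelian, so every subgroup is normal.
G has 4 subgroups in total, hence 4 normal subgroups.

4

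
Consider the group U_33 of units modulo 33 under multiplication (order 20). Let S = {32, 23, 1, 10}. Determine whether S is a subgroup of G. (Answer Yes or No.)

Yes

|S| = 4 divides |G| = 20, consistent with Lagrange.
S contains the identity, every element's inverse is in S, and S is closed under ·: it is a subgroup.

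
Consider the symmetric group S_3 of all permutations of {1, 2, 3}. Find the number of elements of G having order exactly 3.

2

The elements of order 3 are: (1 2 3), (1 3 2).
That's 2.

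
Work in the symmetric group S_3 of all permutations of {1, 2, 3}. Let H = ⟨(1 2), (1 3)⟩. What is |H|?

|⟨(1 2)⟩| = 2 and |⟨(1 3)⟩| = 2, so |H| is a multiple of lcm(2, 2) = 2 and divides |G| = 6.
Closing {(1 2), (1 3)} under the group operation gives all of G, so |H| = 6.

6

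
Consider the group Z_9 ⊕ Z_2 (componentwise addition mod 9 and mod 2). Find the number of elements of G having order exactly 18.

6

An element (a,b) has order lcm(ord(a), ord(b)); count pairs with lcm equal to 18.
Enumerating gives 6 such elements.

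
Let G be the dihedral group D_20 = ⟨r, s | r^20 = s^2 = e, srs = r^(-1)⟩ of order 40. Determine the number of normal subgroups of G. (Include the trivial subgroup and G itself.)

G has 48 subgroups. Checking conjugation-invariance by order — order 1: 1/1 normal; order 2: 1/21 normal; order 4: 1/11 normal; order 5: 1/1 normal; order 8: 0/5 normal; order 10: 1/5 normal; order 20: 3/3 normal; order 40: 1/1 normal.
Total normal subgroups: 9.

9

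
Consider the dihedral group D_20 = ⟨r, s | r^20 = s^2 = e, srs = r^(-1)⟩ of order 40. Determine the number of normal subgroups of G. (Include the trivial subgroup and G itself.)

G has 48 subgroups. Checking conjugation-invariance by order — order 1: 1/1 normal; order 2: 1/21 normal; order 4: 1/11 normal; order 5: 1/1 normal; order 8: 0/5 normal; order 10: 1/5 normal; order 20: 3/3 normal; order 40: 1/1 normal.
Total normal subgroups: 9.

9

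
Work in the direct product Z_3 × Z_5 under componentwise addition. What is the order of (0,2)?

5

The order of (0,2) in Z_3 × Z_5 is lcm(ord(0) in Z_3, ord(2) in Z_5).
ord(0) = 1 and ord(2) = 5, so |⟨(0,2)⟩| = lcm(1, 5) = 5.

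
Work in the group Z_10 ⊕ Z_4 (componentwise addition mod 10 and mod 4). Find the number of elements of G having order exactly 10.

12

An element (a,b) has order lcm(ord(a), ord(b)); count pairs with lcm equal to 10.
Enumerating gives 12 such elements.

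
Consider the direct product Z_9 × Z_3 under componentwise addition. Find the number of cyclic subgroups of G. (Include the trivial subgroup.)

8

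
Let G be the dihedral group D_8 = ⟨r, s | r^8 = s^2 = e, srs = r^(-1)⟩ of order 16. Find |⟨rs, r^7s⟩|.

|⟨rs⟩| = 2 and |⟨r^7s⟩| = 2, so |H| is a multiple of lcm(2, 2) = 2 and divides |G| = 16.
Closing under the operation: H = {e, r^2, r^4, r^6, rs, r^3s, r^5s, r^7s}, so |H| = 8.

8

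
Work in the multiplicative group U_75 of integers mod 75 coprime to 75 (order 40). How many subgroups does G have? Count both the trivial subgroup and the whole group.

|G| = 40, so by Lagrange every subgroup order divides 40. Divisors: 1, 2, 4, 5, 8, 10, 20, 40.
Subgroups by order — order 1: 1; order 2: 3; order 4: 3; order 5: 1; order 8: 1; order 10: 3; order 20: 3; order 40: 1.
Total: 1 + 3 + 3 + 1 + 1 + 3 + 3 + 1 = 16.

16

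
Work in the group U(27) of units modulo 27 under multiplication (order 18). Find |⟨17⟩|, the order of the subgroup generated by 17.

6

Compute successive powers of 17 mod 27: 17, 19, 26, 10, 8, 1; 17^6 ≡ 1 (mod 27).
So |⟨17⟩| = 6.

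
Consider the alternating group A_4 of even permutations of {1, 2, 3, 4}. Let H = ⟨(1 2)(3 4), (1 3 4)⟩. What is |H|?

12

|⟨(1 2)(3 4)⟩| = 2 and |⟨(1 3 4)⟩| = 3, so |H| is a multiple of lcm(2, 3) = 6 and divides |G| = 12.
Closing {(1 2)(3 4), (1 3 4)} under the group operation gives all of G, so |H| = 12.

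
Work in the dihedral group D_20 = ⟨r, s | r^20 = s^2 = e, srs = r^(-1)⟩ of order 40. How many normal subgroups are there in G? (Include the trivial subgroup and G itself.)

G has 48 subgroups. Checking conjugation-invariance by order — order 1: 1/1 normal; order 2: 1/21 normal; order 4: 1/11 normal; order 5: 1/1 normal; order 8: 0/5 normal; order 10: 1/5 normal; order 20: 3/3 normal; order 40: 1/1 normal.
Total normal subgroups: 9.

9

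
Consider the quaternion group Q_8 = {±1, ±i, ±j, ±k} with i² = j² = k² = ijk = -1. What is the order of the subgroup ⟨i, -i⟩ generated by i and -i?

|⟨i⟩| = 4 and |⟨-i⟩| = 4, so |H| is a multiple of lcm(4, 4) = 4 and divides |G| = 8.
Closing under the operation: H = {1, -1, i, -i}, so |H| = 4.

4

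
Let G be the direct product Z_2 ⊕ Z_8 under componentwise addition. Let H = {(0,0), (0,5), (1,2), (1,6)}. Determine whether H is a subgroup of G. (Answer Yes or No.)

No

(0,5) ∈ H but its inverse (0,3) ∉ H, so H is not a subgroup.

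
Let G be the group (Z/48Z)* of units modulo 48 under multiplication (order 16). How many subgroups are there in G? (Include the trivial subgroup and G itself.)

27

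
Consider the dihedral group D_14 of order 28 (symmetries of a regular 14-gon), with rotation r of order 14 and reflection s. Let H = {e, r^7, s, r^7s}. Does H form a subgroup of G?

|H| = 4 divides |G| = 28, consistent with Lagrange.
H contains the identity, every element's inverse is in H, and H is closed under ·: it is a subgroup.

Yes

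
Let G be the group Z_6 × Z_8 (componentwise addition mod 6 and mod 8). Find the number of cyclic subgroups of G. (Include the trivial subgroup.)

A cyclic subgroup of order d is generated by each of its φ(d) elements of order d, so the cyclic subgroups of order d number (#elements of order d)/φ(d).
Cyclic subgroups by order — order 1: 1; order 2: 3; order 3: 1; order 4: 2; order 6: 3; order 8: 2; order 12: 2; order 24: 2.
Total: 16.

16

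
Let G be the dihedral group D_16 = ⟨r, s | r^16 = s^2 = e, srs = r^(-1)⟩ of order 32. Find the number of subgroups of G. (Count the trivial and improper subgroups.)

|G| = 32, so by Lagrange every subgroup order divides 32. Divisors: 1, 2, 4, 8, 16, 32.
Subgroups by order — order 1: 1; order 2: 17; order 4: 9; order 8: 5; order 16: 3; order 32: 1.
Total: 1 + 17 + 9 + 5 + 3 + 1 = 36.

36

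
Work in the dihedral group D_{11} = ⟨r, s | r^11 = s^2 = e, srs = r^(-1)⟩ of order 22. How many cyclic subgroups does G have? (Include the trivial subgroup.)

Group the elements of G by the cyclic subgroup they generate; each cyclic subgroup of order d accounts for φ(d) elements.
Cyclic subgroups by order — order 1: 1; order 2: 11; order 11: 1.
Total: 13.

13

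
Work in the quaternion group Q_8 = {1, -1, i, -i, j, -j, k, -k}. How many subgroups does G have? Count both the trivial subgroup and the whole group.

|G| = 8, so by Lagrange every subgroup order divides 8. Divisors: 1, 2, 4, 8.
Subgroups by order — order 1: 1; order 2: 1; order 4: 3; order 8: 1.
Total: 1 + 1 + 3 + 1 = 6.

6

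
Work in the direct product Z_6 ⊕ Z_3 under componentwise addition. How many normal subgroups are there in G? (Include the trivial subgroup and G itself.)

12

G is abelian, so every subgroup is normal.
G has 12 subgroups in total, hence 12 normal subgroups.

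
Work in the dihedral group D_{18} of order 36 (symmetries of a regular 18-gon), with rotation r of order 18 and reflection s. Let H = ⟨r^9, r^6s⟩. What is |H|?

|⟨r^9⟩| = 2 and |⟨r^6s⟩| = 2, so |H| is a multiple of lcm(2, 2) = 2 and divides |G| = 36.
Closing under the operation: H = {e, r^9, r^6s, r^15s}, so |H| = 4.

4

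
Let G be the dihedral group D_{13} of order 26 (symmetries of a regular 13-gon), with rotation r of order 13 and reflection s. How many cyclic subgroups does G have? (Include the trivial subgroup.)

A cyclic subgroup of order d is generated by each of its φ(d) elements of order d, so the cyclic subgroups of order d number (#elements of order d)/φ(d).
Cyclic subgroups by order — order 1: 1; order 2: 13; order 13: 1.
Total: 15.

15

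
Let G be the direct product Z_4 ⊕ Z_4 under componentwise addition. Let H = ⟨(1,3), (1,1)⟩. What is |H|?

8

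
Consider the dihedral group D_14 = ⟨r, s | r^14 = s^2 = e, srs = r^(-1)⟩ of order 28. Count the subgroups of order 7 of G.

1

|G| = 28 and 7 | 28, so subgroups of order 7 are possible by Lagrange.
The subgroups of order 7 are: {e, r^2, r^4, r^6, r^8, r^10, r^12}.
So G has 1 subgroup of order 7.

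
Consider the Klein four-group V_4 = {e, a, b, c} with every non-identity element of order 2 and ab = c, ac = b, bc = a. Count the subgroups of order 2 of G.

|G| = 4 and 2 | 4, so subgroups of order 2 are possible by Lagrange.
The subgroups of order 2 are: {e, a}; {e, b}; {e, c}.
So G has 3 subgroups of order 2.

3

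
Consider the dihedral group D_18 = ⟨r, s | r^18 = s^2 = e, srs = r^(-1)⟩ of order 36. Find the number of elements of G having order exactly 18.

6

The elements of order 18 are: r, r^5, r^7, r^11, r^13, r^17.
That's 6.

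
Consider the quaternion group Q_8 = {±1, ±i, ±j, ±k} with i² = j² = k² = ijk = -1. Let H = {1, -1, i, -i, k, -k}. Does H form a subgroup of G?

No

|H| = 6 does not divide |G| = 8, so by Lagrange H is not a subgroup.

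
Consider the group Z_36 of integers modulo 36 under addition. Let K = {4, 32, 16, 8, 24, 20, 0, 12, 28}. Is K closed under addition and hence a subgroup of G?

|K| = 9 divides |G| = 36, consistent with Lagrange.
K contains the identity, every element's inverse is in K, and K is closed under +: it is a subgroup.
In fact K = ⟨32⟩.

Yes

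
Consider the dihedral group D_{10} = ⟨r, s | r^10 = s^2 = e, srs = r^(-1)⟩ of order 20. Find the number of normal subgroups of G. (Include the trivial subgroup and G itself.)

7

G has 22 subgroups. Checking conjugation-invariance by order — order 1: 1/1 normal; order 2: 1/11 normal; order 4: 0/5 normal; order 5: 1/1 normal; order 10: 3/3 normal; order 20: 1/1 normal.
Total normal subgroups: 7.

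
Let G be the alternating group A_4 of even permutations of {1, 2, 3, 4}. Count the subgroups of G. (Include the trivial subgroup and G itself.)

|G| = 12, so by Lagrange every subgroup order divides 12. Divisors: 1, 2, 3, 4, 6, 12.
Subgroups by order — order 1: 1; order 2: 3; order 3: 4; order 4: 1; order 6: 0; order 12: 1.
Total: 1 + 3 + 4 + 1 + 0 + 1 = 10.

10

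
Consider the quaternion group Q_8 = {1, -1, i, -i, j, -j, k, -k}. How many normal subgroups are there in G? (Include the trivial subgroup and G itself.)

G has 6 subgroups. Checking conjugation-invariance by order — order 1: 1/1 normal; order 2: 1/1 normal; order 4: 3/3 normal; order 8: 1/1 normal.
Total normal subgroups: 6.

6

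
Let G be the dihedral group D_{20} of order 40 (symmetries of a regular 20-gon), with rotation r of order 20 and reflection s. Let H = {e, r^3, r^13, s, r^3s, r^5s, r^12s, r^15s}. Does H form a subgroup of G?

r^13 ∈ H but its inverse r^7 ∉ H, so H is not a subgroup.

No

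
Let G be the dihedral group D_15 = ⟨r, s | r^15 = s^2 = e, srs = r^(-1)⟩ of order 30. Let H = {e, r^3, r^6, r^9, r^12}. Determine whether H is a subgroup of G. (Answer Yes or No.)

Yes

|H| = 5 divides |G| = 30, consistent with Lagrange.
H contains the identity, every element's inverse is in H, and H is closed under ·: it is a subgroup.
In fact H = ⟨r^9⟩.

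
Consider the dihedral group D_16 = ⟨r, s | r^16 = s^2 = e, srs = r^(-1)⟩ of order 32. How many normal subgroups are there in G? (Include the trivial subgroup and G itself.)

G has 36 subgroups. Checking conjugation-invariance by order — order 1: 1/1 normal; order 2: 1/17 normal; order 4: 1/9 normal; order 8: 1/5 normal; order 16: 3/3 normal; order 32: 1/1 normal.
Total normal subgroups: 8.

8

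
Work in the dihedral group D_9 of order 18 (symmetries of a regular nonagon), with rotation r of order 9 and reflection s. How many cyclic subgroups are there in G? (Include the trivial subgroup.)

Group the elements of G by the cyclic subgroup they generate; each cyclic subgroup of order d accounts for φ(d) elements.
Cyclic subgroups by order — order 1: 1; order 2: 9; order 3: 1; order 9: 1.
Total: 12.

12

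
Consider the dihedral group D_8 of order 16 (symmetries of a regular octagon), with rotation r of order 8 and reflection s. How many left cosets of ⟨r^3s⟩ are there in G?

8

|⟨r^3s⟩| = 2 and |G| = 16.
By Lagrange, [G : H] = |G|/|H| = 16/2 = 8.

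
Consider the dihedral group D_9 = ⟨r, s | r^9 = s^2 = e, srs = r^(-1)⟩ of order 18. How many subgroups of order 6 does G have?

|G| = 18 and 6 | 18, so subgroups of order 6 are possible by Lagrange.
The subgroups of order 6 are: {e, r^3, r^6, r^2s, r^5s, r^8s}; {e, r^3, r^6, s, r^3s, r^6s}; {e, r^3, r^6, rs, r^4s, r^7s}.
So G has 3 subgroups of order 6.

3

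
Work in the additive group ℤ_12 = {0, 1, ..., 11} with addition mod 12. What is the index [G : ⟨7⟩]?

1

|⟨7⟩| = 12 and |G| = 12.
By Lagrange, [G : H] = |G|/|H| = 12/12 = 1.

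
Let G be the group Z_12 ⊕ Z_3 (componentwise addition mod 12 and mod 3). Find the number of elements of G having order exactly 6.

An element (a,b) has order lcm(ord(a), ord(b)); count pairs with lcm equal to 6.
Enumerating gives 8 such elements.

8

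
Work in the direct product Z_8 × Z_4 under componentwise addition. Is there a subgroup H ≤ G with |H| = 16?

16 | 32. A subgroup of order 16 is {(0,0), (0,1), (0,2), (0,3), (2,0), (2,1), (2,2), (2,3), (4,0), (4,1), (4,2), (4,3), (6,0), (6,1), (6,2), (6,3)}.

Yes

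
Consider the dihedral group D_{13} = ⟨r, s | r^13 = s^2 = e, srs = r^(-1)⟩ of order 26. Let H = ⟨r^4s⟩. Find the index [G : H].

|⟨r^4s⟩| = 2 and |G| = 26.
By Lagrange, [G : H] = |G|/|H| = 26/2 = 13.

13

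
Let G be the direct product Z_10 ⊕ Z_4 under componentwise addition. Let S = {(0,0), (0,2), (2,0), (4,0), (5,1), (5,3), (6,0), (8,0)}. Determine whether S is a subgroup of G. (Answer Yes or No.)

Closure fails: (4,0) + (5,1) = (9,1) ∉ S. So S is not a subgroup.

No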